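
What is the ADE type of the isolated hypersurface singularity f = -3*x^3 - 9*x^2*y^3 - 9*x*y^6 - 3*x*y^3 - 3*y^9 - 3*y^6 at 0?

E7

The Hessian of f at 0 has rank 0. Corank 2; j^3 = -3*x^3 is a perfect cube, so E-series; the 4-jet and mu = 7 give E_7.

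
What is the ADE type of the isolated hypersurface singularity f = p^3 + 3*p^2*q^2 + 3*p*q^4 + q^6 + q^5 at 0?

E8

The Hessian of f at 0 has rank 0. Corank 2; j^3 = p^3 is a perfect cube, so E-series; the 5-jet and mu = 8 give E_8.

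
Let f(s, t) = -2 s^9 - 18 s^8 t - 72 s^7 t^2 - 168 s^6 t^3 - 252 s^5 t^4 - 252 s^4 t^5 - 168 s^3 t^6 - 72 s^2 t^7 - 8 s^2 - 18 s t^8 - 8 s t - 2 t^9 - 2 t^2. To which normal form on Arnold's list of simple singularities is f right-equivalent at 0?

The Hessian of f at 0 has rank 1. Corank 1: A-series; mu = 8 gives A_8.

A_8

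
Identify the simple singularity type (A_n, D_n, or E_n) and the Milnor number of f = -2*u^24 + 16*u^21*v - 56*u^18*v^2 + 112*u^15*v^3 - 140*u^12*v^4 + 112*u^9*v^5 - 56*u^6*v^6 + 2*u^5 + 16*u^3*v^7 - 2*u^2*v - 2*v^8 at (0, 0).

Type D9, Milnor number mu = 9.

The Hessian of f at 0 is [[0, 0], [0, 0]] with rank 0, so corank 2. A Groebner basis of the Jacobian ideal J(f) in C{u,v} is {u^2/8 + v^7, u^3, u*v}; counting standard monomials gives mu = 9. Corank 2; j^3 = -2*u^2*v has shape L^2 M (L != M), so D-series; mu = 9 gives D_9.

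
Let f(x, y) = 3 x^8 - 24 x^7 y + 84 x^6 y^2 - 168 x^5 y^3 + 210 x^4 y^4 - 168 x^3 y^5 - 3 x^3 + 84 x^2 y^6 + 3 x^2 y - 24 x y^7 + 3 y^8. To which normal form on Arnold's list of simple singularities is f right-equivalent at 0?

D9

The Hessian of f at 0 has rank 0. Corank 2; j^3 = -3*x^2*(x - y) has shape L^2 M (L != M), so D-series; mu = 9 gives D_9.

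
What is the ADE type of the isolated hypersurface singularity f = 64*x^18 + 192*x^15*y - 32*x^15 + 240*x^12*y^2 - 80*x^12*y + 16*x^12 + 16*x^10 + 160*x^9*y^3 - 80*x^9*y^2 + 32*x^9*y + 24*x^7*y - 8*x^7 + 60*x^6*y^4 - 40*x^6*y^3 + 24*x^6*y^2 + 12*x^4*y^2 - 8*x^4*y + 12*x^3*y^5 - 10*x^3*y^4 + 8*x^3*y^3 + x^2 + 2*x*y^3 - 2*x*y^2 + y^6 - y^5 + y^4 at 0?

The Hessian of f at 0 is [[2, 0], [0, 0]] with rank 1, so corank 1. A Groebner basis of the Jacobian ideal J(f) in C{x,y} is {x + y^3 - y^2, x^2, x*y + x - y^2}; counting standard monomials gives mu = 4. Corank 1: A-series; mu = 4 gives A_4.

A_4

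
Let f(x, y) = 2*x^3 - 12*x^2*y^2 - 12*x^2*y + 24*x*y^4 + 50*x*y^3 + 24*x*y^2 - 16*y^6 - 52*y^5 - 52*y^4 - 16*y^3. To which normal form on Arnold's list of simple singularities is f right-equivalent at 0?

The Hessian of f at 0 has rank 0. Corank 2; j^3 = 2*(x - 2*y)^3 is a perfect cube, so E-series; the 4-jet and mu = 7 give E_7.

E_7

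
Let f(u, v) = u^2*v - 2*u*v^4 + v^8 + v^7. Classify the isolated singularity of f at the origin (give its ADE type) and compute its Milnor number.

Type D_9, Milnor number mu = 9.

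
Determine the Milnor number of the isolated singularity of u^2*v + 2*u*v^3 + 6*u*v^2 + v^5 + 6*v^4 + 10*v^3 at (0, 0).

4

The Hessian of f at 0 is [[0, 0], [0, 0]] with rank 0, so corank 2. A Groebner basis of the Jacobian ideal J(f) in C{u,v} is {v^3, u^2 - 6*v^2, u*v + 3*v^2}; counting standard monomials gives mu = 4. Corank 2; j^3 = v*(u^2 + 6*u*v + 10*v^2) splits into three distinct lines over C (the quadratic factor has nonzero discriminant), so D_4.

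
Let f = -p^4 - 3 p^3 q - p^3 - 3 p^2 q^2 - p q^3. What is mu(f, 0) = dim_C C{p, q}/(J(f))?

7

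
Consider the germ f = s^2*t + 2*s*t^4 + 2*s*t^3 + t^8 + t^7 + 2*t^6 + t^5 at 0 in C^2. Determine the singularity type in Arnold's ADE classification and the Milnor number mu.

The Hessian of f at 0 has rank 0. Corank 2; j^3 = s^2*t has shape L^2 M (L != M), so D-series; mu = 9 gives D_9.

Type D_{9}, Milnor number mu = 9.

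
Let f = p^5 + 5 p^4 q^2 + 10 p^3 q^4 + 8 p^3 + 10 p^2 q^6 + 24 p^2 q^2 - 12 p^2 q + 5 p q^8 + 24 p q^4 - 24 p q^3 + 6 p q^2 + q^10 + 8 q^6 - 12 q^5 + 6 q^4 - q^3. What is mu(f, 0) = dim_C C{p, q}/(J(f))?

8

The Hessian of f at 0 has rank 0. Corank 2; j^3 = (2*p - q)^3 is a perfect cube, so E-series; the 5-jet and mu = 8 give E_8.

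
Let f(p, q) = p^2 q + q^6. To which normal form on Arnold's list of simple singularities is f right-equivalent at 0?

D_{7}

The Hessian of f at 0 has rank 0. Corank 2; j^3 = p^2*q has shape L^2 M (L != M), so D-series; mu = 7 gives D_7.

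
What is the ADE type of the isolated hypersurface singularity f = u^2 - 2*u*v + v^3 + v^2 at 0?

A2

The Hessian of f at 0 has rank 1. Corank 1: A-series; mu = 2 gives A_2.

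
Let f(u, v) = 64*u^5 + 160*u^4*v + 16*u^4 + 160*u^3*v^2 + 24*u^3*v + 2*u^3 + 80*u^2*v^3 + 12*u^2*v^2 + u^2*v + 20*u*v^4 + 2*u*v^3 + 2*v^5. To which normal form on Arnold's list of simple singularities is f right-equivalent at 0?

D6

The Hessian of f at 0 is [[0, 0], [0, 0]] with rank 0, so corank 2. A Groebner basis of the Jacobian ideal J(f) in C{u,v} is {u^3, u^2*v, -u^2/4 + u*v^2, 7*u^2/2 + u*v + v^3}; counting standard monomials gives mu = 6. Corank 2; j^3 = u^2*(2*u + v) has shape L^2 M (L != M), so D-series; mu = 6 gives D_6.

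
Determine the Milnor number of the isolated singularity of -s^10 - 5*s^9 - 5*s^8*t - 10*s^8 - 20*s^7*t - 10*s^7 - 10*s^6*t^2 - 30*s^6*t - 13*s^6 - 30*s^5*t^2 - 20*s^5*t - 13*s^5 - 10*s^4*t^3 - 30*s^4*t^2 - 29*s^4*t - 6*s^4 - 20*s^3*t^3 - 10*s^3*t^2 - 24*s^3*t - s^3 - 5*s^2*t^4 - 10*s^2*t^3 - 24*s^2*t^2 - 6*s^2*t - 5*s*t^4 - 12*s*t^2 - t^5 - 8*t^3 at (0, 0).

The Hessian of f at 0 has rank 0. Corank 2; j^3 = -(s + 2*t)^3 is a perfect cube, so E-series; the 5-jet and mu = 8 give E_8.

8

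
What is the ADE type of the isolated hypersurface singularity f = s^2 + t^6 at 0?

The Hessian of f at 0 is [[2, 0], [0, 0]] with rank 1, so corank 1. A Groebner basis of the Jacobian ideal J(f) in C{s,t} is {t^5, s}; counting standard monomials gives mu = 5. Corank 1: A-series; mu = 5 gives A_5.

A_5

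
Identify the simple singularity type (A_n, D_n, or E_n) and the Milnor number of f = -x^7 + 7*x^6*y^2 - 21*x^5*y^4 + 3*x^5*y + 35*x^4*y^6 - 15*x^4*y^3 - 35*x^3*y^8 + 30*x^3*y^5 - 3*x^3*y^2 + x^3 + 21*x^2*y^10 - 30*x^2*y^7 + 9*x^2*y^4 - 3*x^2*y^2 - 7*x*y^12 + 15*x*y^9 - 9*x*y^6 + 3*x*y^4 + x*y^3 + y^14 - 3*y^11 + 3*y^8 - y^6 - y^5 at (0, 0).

Type E7, Milnor number mu = 7.

The Hessian of f at 0 is [[0, 0], [0, 0]] with rank 0, so corank 2. A Groebner basis of the Jacobian ideal J(f) in C{x,y} is {-x^2 + y^4 - y^3/3, x^3, x^2*y + x^2/3 + y^3/9, -x^2 + x*y^2 - y^3/3}; counting standard monomials gives mu = 7. Corank 2; j^3 = x^3 is a perfect cube, so E-series; the 4-jet and mu = 7 give E_7.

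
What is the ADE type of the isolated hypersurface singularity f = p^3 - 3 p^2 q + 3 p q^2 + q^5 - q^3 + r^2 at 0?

E8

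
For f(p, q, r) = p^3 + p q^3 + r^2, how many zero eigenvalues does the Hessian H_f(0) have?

2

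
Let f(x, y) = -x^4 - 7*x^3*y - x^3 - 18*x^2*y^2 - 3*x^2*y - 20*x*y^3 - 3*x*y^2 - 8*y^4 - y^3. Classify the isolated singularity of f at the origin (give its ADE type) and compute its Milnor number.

Type E_7, Milnor number mu = 7.

The Hessian of f at 0 has rank 0. Corank 2; j^3 = -(x + y)^3 is a perfect cube, so E-series; the 4-jet and mu = 7 give E_7.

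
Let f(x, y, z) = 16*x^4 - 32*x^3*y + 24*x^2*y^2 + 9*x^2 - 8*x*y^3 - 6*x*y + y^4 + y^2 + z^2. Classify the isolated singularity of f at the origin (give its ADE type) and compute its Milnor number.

Type A3, Milnor number mu = 3.

The Hessian of f at 0 has rank 2. Corank 1: A-series; mu = 3 gives A_3.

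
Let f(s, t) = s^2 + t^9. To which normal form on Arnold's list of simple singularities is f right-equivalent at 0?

The Hessian of f at 0 has rank 1. Corank 1: A-series; mu = 8 gives A_8.

A_{8}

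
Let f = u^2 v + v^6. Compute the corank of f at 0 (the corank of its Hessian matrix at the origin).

2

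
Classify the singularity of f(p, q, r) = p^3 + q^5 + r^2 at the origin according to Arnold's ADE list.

E_{8}

The Hessian of f at 0 has rank 1. Corank 2; j^3 = p^3 is a perfect cube, so E-series; the 5-jet and mu = 8 give E_8.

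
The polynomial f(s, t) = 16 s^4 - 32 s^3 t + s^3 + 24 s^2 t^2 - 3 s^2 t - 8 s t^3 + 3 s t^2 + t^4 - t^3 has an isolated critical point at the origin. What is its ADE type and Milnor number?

Type E_6, Milnor number mu = 6.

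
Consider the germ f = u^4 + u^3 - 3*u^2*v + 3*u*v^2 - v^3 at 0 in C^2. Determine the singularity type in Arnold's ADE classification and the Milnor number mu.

Type E_{6}, Milnor number mu = 6.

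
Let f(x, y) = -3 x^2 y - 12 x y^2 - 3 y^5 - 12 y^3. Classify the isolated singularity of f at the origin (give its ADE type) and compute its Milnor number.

Type D6, Milnor number mu = 6.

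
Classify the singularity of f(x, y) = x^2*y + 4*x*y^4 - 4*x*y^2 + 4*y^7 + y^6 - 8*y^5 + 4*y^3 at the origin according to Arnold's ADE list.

The Hessian of f at 0 is [[0, 0], [0, 0]] with rank 0, so corank 2. A Groebner basis of the Jacobian ideal J(f) in C{x,y} is {x*y/2 + y^4 - y^2, x^3 - 4*x^2 + 16*x*y - 8*y^3 - 16*y^2, x^2*y - 4*x^2/3 + 16*x*y/3 - 4*y^3 - 16*y^2/3, -x^2/3 + x*y^2 + 4*x*y/3 - 2*y^3 - 4*y^2/3}; counting standard monomials gives mu = 7. Corank 2; j^3 = y*(x - 2*y)^2 has shape L^2 M (L != M), so D-series; mu = 7 gives D_7.

D_{7}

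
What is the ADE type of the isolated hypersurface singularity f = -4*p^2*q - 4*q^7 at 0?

D_{8}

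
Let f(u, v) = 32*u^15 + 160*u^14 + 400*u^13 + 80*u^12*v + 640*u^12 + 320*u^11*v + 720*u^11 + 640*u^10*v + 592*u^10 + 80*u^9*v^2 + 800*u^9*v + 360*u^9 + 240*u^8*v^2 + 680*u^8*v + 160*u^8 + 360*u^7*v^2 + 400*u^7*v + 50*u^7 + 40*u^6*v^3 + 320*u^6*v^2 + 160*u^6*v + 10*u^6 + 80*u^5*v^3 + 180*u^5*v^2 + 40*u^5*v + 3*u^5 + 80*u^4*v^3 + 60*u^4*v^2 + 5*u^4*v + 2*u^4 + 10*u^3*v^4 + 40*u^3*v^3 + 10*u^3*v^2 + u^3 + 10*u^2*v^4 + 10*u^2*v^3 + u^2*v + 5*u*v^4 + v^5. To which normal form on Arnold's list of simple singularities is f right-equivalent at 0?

D6

The Hessian of f at 0 has rank 0. Corank 2; j^3 = u^2*(u + v) has shape L^2 M (L != M), so D-series; mu = 6 gives D_6.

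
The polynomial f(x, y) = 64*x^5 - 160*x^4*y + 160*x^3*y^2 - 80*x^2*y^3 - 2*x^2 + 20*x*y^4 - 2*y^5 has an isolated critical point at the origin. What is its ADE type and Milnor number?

Type A_{4}, Milnor number mu = 4.

The Hessian of f at 0 is [[-4, 0], [0, 0]] with rank 1, so corank 1. A Groebner basis of the Jacobian ideal J(f) in C{x,y} is {y^4, x}; counting standard monomials gives mu = 4. Corank 1: A-series; mu = 4 gives A_4.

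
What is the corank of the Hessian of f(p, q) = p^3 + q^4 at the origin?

The Hessian at 0 is [[0, 0], [0, 0]] of rank 0; hence corank 2.

2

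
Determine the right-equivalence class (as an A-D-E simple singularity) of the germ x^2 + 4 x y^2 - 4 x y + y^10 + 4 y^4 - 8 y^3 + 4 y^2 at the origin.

The Hessian of f at 0 has rank 1. Corank 1: A-series; mu = 9 gives A_9.

A_9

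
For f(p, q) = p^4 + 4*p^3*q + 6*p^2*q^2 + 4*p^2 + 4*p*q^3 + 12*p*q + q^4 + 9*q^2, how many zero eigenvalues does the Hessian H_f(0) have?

1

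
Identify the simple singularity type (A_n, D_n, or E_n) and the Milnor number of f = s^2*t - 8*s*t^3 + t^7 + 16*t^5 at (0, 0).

Type D_8, Milnor number mu = 8.

The Hessian of f at 0 is [[0, 0], [0, 0]] with rank 0, so corank 2. A Groebner basis of the Jacobian ideal J(f) in C{s,t} is {s^2*t^2 + 16*s^2/7 - 64*s*t^2/7, s^3 + 64*s^2/7 - 256*s*t^2/7, -s*t/4 + t^3}; counting standard monomials gives mu = 8. Corank 2; j^3 = s^2*t has shape L^2 M (L != M), so D-series; mu = 8 gives D_8.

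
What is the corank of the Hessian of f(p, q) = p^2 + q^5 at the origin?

1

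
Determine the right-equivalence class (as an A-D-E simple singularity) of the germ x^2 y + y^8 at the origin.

D_{9}

The Hessian of f at 0 has rank 0. Corank 2; j^3 = x^2*y has shape L^2 M (L != M), so D-series; mu = 9 gives D_9.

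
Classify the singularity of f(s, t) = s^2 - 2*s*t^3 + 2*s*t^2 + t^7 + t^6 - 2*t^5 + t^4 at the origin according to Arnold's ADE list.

A_{6}

The Hessian of f at 0 has rank 1. Corank 1: A-series; mu = 6 gives A_6.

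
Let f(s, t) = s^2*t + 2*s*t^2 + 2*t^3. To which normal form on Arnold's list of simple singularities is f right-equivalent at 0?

D4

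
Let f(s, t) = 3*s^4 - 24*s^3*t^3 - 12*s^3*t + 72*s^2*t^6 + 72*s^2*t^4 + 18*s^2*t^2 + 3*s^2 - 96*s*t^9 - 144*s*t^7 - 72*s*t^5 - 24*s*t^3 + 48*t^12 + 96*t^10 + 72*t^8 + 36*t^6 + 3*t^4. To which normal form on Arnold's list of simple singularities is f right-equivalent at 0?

A3

The Hessian of f at 0 is [[6, 0], [0, 0]] with rank 1, so corank 1. A Groebner basis of the Jacobian ideal J(f) in C{s,t} is {t^3, s}; counting standard monomials gives mu = 3. Corank 1: A-series; mu = 3 gives A_3.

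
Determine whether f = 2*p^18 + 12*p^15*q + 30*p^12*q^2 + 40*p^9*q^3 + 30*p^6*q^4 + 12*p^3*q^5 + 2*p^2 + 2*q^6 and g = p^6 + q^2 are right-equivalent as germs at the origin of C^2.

Yes.

The Hessian of f at 0 is [[4, 0], [0, 0]] with rank 1, so corank 1. A Groebner basis of the Jacobian ideal J(f) in C{p,q} is {q^5, p}; counting standard monomials gives mu = 5. Corank 1: A-series; mu = 5 gives A_5. The Hessian of g at 0 is [[0, 0], [0, 2]] with rank 1, so corank 1. A Groebner basis of the Jacobian ideal J(g) in C{p,q} is {p^5, q}; counting standard monomials gives mu = 5. Corank 1: A-series; mu = 5 gives A_5. Both have type A_5, hence right-equivalent.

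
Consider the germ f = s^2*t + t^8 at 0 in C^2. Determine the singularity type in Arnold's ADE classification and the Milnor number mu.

Type D_{9}, Milnor number mu = 9.

The Hessian of f at 0 has rank 0. Corank 2; j^3 = s^2*t has shape L^2 M (L != M), so D-series; mu = 9 gives D_9.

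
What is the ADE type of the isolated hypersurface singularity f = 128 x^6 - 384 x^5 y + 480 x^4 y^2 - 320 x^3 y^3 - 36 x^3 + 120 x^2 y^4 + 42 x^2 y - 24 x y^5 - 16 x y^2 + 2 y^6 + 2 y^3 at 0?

D_{7}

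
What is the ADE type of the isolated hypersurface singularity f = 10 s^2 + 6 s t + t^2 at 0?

A1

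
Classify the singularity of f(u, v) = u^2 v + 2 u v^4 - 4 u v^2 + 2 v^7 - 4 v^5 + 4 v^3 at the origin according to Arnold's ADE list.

D_8

The Hessian of f at 0 has rank 0. Corank 2; j^3 = v*(u - 2*v)^2 has shape L^2 M (L != M), so D-series; mu = 8 gives D_8.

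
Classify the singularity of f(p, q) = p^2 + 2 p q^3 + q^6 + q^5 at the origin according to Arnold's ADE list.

A4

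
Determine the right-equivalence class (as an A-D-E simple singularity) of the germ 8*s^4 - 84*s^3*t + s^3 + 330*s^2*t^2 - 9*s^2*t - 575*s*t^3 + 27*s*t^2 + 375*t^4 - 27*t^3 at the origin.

E7

The Hessian of f at 0 has rank 0. Corank 2; j^3 = (s - 3*t)^3 is a perfect cube, so E-series; the 4-jet and mu = 7 give E_7.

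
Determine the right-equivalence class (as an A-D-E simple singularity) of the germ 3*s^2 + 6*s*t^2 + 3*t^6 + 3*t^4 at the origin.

The Hessian of f at 0 is [[6, 0], [0, 0]] with rank 1, so corank 1. A Groebner basis of the Jacobian ideal J(f) in C{s,t} is {s^3, s^2*t, s + t^2}; counting standard monomials gives mu = 5. Corank 1: A-series; mu = 5 gives A_5.

A_{5}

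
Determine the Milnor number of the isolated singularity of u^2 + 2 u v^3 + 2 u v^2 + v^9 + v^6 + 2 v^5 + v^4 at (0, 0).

8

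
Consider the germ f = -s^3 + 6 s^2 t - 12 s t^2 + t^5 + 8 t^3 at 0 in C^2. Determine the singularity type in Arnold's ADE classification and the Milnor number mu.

Type E8, Milnor number mu = 8.

The Hessian of f at 0 is [[0, 0], [0, 0]] with rank 0, so corank 2. A Groebner basis of the Jacobian ideal J(f) in C{s,t} is {t^4, s^2 - 4*s*t + 4*t^2}; counting standard monomials gives mu = 8. Corank 2; j^3 = -(s - 2*t)^3 is a perfect cube, so E-series; the 5-jet and mu = 8 give E_8.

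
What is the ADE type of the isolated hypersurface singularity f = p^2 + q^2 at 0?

A_1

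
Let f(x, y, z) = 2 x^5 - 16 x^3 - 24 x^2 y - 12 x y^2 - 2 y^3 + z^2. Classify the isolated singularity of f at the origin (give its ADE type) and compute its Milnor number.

Type E_8, Milnor number mu = 8.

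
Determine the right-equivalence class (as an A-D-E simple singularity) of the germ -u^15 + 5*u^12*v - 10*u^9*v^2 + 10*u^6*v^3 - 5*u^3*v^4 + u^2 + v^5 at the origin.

A4

The Hessian of f at 0 is [[2, 0], [0, 0]] with rank 1, so corank 1. A Groebner basis of the Jacobian ideal J(f) in C{u,v} is {v^4, u}; counting standard monomials gives mu = 4. Corank 1: A-series; mu = 4 gives A_4.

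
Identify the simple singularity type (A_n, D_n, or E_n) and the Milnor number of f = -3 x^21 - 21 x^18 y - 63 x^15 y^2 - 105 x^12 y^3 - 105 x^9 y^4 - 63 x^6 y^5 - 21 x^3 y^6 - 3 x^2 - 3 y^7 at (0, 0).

Type A_6, Milnor number mu = 6.

The Hessian of f at 0 has rank 1. Corank 1: A-series; mu = 6 gives A_6.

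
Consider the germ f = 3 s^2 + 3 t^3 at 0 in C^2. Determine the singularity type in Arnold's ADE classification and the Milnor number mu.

The Hessian of f at 0 is [[6, 0], [0, 0]] with rank 1, so corank 1. A Groebner basis of the Jacobian ideal J(f) in C{s,t} is {t^2, s}; counting standard monomials gives mu = 2. Corank 1: A-series; mu = 2 gives A_2.

Type A_{2}, Milnor number mu = 2.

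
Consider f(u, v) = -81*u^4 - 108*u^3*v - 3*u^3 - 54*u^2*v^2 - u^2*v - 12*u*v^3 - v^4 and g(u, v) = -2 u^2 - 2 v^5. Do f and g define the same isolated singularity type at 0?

No.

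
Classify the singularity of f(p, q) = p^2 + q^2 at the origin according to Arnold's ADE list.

The Hessian of f at 0 has rank 2. Corank 0: nondegenerate Morse point, so A_1.

A_1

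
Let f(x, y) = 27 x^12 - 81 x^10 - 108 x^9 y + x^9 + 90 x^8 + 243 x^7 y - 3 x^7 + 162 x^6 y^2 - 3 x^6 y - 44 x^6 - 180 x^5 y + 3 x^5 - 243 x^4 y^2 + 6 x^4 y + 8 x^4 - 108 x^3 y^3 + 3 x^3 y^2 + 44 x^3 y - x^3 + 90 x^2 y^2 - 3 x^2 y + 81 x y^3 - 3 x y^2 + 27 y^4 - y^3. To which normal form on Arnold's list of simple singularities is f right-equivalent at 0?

E_7

The Hessian of f at 0 has rank 0. Corank 2; j^3 = -(x + y)^3 is a perfect cube, so E-series; the 4-jet and mu = 7 give E_7.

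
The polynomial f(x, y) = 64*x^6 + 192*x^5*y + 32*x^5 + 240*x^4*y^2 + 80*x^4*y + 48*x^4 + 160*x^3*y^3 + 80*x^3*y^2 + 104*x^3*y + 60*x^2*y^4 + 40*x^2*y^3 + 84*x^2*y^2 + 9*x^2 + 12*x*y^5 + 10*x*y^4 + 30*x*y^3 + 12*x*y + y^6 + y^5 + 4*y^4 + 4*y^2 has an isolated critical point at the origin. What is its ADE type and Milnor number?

The Hessian of f at 0 is [[18, 12], [12, 8]] with rank 1, so corank 1. A Groebner basis of the Jacobian ideal J(f) in C{x,y} is {-81*x + y^3 - 54*y, x^2 - 4*y^2/9, x*y + 2*y^2/3}; counting standard monomials gives mu = 4. Corank 1: A-series; mu = 4 gives A_4.

Type A_4, Milnor number mu = 4.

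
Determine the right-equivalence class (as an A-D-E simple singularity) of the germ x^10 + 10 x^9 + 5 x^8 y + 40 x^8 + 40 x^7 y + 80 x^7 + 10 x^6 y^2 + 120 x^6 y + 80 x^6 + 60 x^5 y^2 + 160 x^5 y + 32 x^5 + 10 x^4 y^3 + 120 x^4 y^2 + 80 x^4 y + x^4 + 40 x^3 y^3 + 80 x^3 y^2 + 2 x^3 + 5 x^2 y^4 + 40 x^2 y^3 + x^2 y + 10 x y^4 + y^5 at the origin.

D_6

The Hessian of f at 0 is [[0, 0], [0, 0]] with rank 0, so corank 2. A Groebner basis of the Jacobian ideal J(f) in C{x,y} is {-x*y/10 + y^4, x*y^2, x^2 + x*y/2}; counting standard monomials gives mu = 6. Corank 2; j^3 = x^2*(2*x + y) has shape L^2 M (L != M), so D-series; mu = 6 gives D_6.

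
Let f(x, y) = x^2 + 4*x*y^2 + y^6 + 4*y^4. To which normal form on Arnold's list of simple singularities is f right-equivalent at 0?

The Hessian of f at 0 is [[2, 0], [0, 0]] with rank 1, so corank 1. A Groebner basis of the Jacobian ideal J(f) in C{x,y} is {x^3, x^2*y, x/2 + y^2}; counting standard monomials gives mu = 5. Corank 1: A-series; mu = 5 gives A_5.

A_{5}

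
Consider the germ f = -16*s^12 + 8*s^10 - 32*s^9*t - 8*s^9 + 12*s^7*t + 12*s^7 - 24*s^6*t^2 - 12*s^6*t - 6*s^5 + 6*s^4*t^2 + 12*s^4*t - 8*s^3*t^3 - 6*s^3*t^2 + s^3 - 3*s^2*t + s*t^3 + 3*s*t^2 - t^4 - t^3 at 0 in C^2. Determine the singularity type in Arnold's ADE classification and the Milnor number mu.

Type E_{7}, Milnor number mu = 7.

The Hessian of f at 0 has rank 0. Corank 2; j^3 = (s - t)^3 is a perfect cube, so E-series; the 4-jet and mu = 7 give E_7.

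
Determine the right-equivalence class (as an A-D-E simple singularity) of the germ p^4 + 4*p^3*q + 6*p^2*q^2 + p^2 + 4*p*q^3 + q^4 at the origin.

A_{3}

The Hessian of f at 0 has rank 1. Corank 1: A-series; mu = 3 gives A_3.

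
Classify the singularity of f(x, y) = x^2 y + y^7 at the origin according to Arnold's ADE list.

D8

The Hessian of f at 0 is [[0, 0], [0, 0]] with rank 0, so corank 2. A Groebner basis of the Jacobian ideal J(f) in C{x,y} is {x^2/7 + y^6, x^3, x*y}; counting standard monomials gives mu = 8. Corank 2; j^3 = x^2*y has shape L^2 M (L != M), so D-series; mu = 8 gives D_8.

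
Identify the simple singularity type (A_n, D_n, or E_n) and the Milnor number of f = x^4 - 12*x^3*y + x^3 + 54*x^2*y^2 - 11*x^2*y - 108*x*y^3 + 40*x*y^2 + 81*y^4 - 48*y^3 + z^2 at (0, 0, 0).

Type D_{5}, Milnor number mu = 5.

The Hessian of f at 0 has rank 1. Corank 2; j^3 = (x - 4*y)^2*(x - 3*y) has shape L^2 M (L != M), so D-series; mu = 5 gives D_5.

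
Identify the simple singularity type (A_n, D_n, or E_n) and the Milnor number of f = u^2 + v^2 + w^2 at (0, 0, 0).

Type A_1, Milnor number mu = 1.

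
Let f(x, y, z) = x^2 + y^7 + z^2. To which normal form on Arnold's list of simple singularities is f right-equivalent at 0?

The Hessian of f at 0 has rank 2. Corank 1: A-series; mu = 6 gives A_6.

A6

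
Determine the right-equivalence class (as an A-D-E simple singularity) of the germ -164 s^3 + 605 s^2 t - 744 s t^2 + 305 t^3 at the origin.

The Hessian of f at 0 has rank 0. Corank 2; j^3 = -(4*s - 5*t)*(41*s^2 - 100*s*t + 61*t^2) splits into three distinct lines over C (the quadratic factor has nonzero discriminant), so D_4.

D_4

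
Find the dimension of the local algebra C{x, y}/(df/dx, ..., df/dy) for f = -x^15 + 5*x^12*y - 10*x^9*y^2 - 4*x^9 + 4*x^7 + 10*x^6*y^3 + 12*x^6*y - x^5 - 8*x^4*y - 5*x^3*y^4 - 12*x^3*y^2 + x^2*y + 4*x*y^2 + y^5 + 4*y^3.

The Hessian of f at 0 has rank 0. Corank 2; j^3 = y*(x + 2*y)^2 has shape L^2 M (L != M), so D-series; mu = 6 gives D_6.

6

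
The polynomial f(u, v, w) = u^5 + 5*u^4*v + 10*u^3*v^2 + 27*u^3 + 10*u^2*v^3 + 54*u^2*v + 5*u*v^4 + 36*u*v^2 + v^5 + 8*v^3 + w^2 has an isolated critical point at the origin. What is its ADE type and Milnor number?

Type E_8, Milnor number mu = 8.

The Hessian of f at 0 has rank 1. Corank 2; j^3 = (3*u + 2*v)^3 is a perfect cube, so E-series; the 5-jet and mu = 8 give E_8.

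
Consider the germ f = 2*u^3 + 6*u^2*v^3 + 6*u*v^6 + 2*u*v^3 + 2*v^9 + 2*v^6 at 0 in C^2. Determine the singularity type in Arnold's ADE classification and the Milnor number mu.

The Hessian of f at 0 has rank 0. Corank 2; j^3 = 2*u^3 is a perfect cube, so E-series; the 4-jet and mu = 7 give E_7.

Type E_{7}, Milnor number mu = 7.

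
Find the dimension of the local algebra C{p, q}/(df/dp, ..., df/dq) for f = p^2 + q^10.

9

The Hessian of f at 0 is [[2, 0], [0, 0]] with rank 1, so corank 1. A Groebner basis of the Jacobian ideal J(f) in C{p,q} is {q^9, p}; counting standard monomials gives mu = 9. Corank 1: A-series; mu = 9 gives A_9.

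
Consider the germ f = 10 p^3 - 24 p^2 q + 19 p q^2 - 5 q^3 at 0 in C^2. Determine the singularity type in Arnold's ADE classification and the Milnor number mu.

The Hessian of f at 0 has rank 0. Corank 2; j^3 = (p - q)*(10*p^2 - 14*p*q + 5*q^2) splits into three distinct lines over C (the quadratic factor has nonzero discriminant), so D_4.

Type D_4, Milnor number mu = 4.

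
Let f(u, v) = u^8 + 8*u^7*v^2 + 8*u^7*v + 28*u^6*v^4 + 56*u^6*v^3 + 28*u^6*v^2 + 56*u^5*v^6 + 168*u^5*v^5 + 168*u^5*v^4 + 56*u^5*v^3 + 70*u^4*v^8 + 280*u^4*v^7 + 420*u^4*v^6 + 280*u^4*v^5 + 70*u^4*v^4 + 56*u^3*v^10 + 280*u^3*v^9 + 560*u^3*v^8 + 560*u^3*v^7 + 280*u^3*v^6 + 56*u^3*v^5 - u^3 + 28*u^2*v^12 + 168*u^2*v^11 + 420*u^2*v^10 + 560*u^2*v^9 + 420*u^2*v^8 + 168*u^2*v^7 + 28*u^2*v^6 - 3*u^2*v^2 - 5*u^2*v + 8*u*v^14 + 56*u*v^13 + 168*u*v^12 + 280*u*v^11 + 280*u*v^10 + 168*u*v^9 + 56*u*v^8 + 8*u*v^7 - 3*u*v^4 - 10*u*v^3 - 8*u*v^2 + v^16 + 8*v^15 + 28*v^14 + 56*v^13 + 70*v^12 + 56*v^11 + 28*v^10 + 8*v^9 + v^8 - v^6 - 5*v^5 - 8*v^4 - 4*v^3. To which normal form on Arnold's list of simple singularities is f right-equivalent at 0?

D_{9}

The Hessian of f at 0 has rank 0. Corank 2; j^3 = -(u + v)*(u + 2*v)^2 has shape L^2 M (L != M), so D-series; mu = 9 gives D_9.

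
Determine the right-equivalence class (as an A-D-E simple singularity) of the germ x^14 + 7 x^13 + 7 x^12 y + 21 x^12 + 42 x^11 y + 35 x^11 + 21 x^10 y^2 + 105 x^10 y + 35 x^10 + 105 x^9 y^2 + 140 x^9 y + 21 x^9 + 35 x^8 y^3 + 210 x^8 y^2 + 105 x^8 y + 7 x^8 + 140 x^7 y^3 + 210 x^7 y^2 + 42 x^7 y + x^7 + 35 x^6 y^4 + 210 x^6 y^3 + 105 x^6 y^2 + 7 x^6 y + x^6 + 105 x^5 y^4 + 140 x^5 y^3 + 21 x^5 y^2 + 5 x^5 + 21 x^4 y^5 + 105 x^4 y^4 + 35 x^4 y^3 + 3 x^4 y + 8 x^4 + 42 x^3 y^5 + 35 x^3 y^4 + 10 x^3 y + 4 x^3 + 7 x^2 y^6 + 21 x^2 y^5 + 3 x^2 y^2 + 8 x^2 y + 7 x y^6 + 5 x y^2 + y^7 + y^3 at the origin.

D8

The Hessian of f at 0 is [[0, 0], [0, 0]] with rank 0, so corank 2. A Groebner basis of the Jacobian ideal J(f) in C{x,y} is {-864*x^2/29 + x*y^3 - 24*x*y^2/29 - 1264*x*y/29 - 62*y^3/29 - 416*y^2/29, 3392*x^2/29 - 112*x*y^2/29 + 4928*x*y/29 + y^4 + 136*y^3/29 + 1616*y^2/29, x^3 + 170*x^2/29 - 42*x*y^2/29 + 253*x*y/29 - 7*y^3/29 + 84*y^2/29, x^2*y - 112*x^2/29 + 42*x*y^2/29 - 166*x*y/29 + 7*y^3/29 - 55*y^2/29}; counting standard monomials gives mu = 8. Corank 2; j^3 = (x + y)*(2*x + y)^2 has shape L^2 M (L != M), so D-series; mu = 8 gives D_8.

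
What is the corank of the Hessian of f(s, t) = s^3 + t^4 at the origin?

The Hessian at 0 is [[0, 0], [0, 0]] of rank 0; hence corank 2.

2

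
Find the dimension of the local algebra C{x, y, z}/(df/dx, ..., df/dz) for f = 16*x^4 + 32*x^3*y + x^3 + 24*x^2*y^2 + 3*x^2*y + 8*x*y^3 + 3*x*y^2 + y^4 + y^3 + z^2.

6

The Hessian of f at 0 is [[0, 0, 0], [0, 0, 0], [0, 0, 2]] with rank 1, so corank 2. A Groebner basis of the Jacobian ideal J(f) in C{x,y,z} is {y^4, x*y^2 + 5*y^3/6, x^2 + 2*x*y + y^2, z}; counting standard monomials gives mu = 6. Corank 2; j^3 = (x + y)^3 is a perfect cube, so E-series; the 4-jet and mu = 6 give E_6.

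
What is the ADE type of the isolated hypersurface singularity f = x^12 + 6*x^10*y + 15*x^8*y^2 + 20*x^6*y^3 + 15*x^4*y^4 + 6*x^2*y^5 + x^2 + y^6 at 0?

The Hessian of f at 0 has rank 1. Corank 1: A-series; mu = 5 gives A_5.

A_{5}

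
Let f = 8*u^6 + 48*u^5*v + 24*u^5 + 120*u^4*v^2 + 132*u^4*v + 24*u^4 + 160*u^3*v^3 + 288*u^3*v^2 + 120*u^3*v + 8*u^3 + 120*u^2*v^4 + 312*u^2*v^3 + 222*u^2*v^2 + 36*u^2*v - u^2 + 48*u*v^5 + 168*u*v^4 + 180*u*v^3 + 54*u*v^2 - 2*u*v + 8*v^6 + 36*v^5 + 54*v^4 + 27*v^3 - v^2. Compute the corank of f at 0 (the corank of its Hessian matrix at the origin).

Hessian at 0 has rank 1.

1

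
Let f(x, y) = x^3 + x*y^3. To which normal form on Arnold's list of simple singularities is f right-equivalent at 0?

E7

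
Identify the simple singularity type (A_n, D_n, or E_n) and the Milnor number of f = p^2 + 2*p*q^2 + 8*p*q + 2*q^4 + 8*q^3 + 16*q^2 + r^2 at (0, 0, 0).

The Hessian of f at 0 has rank 2. Corank 1: A-series; mu = 3 gives A_3.

Type A_{3}, Milnor number mu = 3.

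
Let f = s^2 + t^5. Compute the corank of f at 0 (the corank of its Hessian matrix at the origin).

The Hessian at 0 is [[2, 0], [0, 0]] of rank 1; hence corank 1.

1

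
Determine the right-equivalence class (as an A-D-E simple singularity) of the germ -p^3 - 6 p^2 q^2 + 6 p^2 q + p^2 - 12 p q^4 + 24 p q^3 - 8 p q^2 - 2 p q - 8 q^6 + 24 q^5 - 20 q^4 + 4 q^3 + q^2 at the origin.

A2

The Hessian of f at 0 is [[2, -2], [-2, 2]] with rank 1, so corank 1. A Groebner basis of the Jacobian ideal J(f) in C{p,q} is {q^2, p - q}; counting standard monomials gives mu = 2. Corank 1: A-series; mu = 2 gives A_2.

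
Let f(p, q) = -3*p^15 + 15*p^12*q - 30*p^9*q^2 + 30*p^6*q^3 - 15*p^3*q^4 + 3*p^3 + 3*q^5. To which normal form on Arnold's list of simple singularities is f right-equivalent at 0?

The Hessian of f at 0 is [[0, 0], [0, 0]] with rank 0, so corank 2. A Groebner basis of the Jacobian ideal J(f) in C{p,q} is {q^4, p^2}; counting standard monomials gives mu = 8. Corank 2; j^3 = 3*p^3 is a perfect cube, so E-series; the 5-jet and mu = 8 give E_8.

E8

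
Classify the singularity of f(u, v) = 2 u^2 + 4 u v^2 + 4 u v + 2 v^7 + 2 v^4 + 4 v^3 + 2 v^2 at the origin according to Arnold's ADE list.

A_{6}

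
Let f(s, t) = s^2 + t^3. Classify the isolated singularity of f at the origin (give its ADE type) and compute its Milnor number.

The Hessian of f at 0 has rank 1. Corank 1: A-series; mu = 2 gives A_2.

Type A_2, Milnor number mu = 2.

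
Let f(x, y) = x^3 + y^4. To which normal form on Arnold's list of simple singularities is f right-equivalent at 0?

E_6

The Hessian of f at 0 has rank 0. Corank 2; j^3 = x^3 is a perfect cube, so E-series; the 4-jet and mu = 6 give E_6.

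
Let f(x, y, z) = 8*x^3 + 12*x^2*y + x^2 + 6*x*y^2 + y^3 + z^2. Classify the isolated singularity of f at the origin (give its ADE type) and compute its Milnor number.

Type A2, Milnor number mu = 2.

The Hessian of f at 0 has rank 2. Corank 1: A-series; mu = 2 gives A_2.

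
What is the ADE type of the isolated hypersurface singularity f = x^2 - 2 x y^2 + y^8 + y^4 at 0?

The Hessian of f at 0 has rank 1. Corank 1: A-series; mu = 7 gives A_7.

A7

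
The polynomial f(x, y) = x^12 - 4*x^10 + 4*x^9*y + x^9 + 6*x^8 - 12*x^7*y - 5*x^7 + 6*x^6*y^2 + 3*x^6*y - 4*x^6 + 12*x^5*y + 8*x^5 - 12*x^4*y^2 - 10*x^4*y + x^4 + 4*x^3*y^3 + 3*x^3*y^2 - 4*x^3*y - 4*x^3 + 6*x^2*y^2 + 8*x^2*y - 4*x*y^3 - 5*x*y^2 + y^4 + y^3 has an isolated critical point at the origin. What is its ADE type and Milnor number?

Type D_5, Milnor number mu = 5.

The Hessian of f at 0 has rank 0. Corank 2; j^3 = -(x - y)*(2*x - y)^2 has shape L^2 M (L != M), so D-series; mu = 5 gives D_5.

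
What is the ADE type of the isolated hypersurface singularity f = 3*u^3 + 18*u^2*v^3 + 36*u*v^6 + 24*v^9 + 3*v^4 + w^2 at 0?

E_{6}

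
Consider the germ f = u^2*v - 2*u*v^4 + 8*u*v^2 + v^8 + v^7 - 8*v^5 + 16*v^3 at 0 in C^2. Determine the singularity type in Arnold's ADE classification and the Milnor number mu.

Type D_{9}, Milnor number mu = 9.

The Hessian of f at 0 is [[0, 0], [0, 0]] with rank 0, so corank 2. A Groebner basis of the Jacobian ideal J(f) in C{u,v} is {u^2*v^2 + 64*u^2*v + 8*u^2 + 512*u*v^2 + 48*u*v + 1024*v^3 + 64*v^2, -8*u^2*v - u^2 + u*v^3 - 64*u*v^2 - 4*u*v - 128*v^3, -u*v + v^4 - 4*v^2, u^3 + 12*u^2*v + 48*u*v^2 + 64*v^3}; counting standard monomials gives mu = 9. Corank 2; j^3 = v*(u + 4*v)^2 has shape L^2 M (L != M), so D-series; mu = 9 gives D_9.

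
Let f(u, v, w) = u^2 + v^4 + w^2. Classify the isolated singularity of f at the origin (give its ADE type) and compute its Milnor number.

The Hessian of f at 0 has rank 2. Corank 1: A-series; mu = 3 gives A_3.

Type A_3, Milnor number mu = 3.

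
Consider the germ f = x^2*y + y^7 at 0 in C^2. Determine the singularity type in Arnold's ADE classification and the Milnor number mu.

Type D_8, Milnor number mu = 8.

The Hessian of f at 0 has rank 0. Corank 2; j^3 = x^2*y has shape L^2 M (L != M), so D-series; mu = 8 gives D_8.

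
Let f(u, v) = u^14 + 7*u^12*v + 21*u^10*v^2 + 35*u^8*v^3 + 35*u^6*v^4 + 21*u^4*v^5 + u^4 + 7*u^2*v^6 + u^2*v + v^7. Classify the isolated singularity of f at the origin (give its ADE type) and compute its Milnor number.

Type D_8, Milnor number mu = 8.

The Hessian of f at 0 has rank 0. Corank 2; j^3 = u^2*v has shape L^2 M (L != M), so D-series; mu = 8 gives D_8.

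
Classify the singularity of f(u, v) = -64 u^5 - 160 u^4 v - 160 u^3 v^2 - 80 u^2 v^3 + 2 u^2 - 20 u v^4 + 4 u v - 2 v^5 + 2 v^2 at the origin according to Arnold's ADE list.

The Hessian of f at 0 has rank 1. Corank 1: A-series; mu = 4 gives A_4.

A_{4}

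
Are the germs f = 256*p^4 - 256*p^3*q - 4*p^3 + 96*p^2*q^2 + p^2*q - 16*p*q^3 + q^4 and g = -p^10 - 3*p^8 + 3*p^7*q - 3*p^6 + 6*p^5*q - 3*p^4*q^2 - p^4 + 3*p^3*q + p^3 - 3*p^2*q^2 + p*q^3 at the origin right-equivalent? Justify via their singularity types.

The Hessian of f at 0 has rank 0. Corank 2; j^3 = -p^2*(4*p - q) has shape L^2 M (L != M), so D-series; mu = 5 gives D_5. The Hessian of g at 0 has rank 0. Corank 2; j^3 = p^3 is a perfect cube, so E-series; the 4-jet and mu = 7 give E_7. f is D_5 but g is E_7, hence not right-equivalent.

No.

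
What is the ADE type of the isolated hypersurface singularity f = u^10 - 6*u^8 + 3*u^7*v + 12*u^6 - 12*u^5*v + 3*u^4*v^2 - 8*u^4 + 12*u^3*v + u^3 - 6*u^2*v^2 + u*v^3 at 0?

E_7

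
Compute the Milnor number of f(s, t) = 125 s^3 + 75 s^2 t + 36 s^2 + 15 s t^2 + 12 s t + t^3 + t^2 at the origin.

2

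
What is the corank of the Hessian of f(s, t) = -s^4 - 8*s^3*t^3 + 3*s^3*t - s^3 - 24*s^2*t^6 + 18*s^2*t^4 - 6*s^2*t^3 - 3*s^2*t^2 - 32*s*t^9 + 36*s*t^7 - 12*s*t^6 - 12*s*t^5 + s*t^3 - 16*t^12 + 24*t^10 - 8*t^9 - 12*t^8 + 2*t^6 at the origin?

2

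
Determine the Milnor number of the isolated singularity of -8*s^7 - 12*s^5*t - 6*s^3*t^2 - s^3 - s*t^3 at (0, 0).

7

The Hessian of f at 0 has rank 0. Corank 2; j^3 = -s^3 is a perfect cube, so E-series; the 4-jet and mu = 7 give E_7.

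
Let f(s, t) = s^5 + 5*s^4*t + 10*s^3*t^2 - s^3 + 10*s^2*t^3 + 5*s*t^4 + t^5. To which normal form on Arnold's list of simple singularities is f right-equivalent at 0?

The Hessian of f at 0 has rank 0. Corank 2; j^3 = -s^3 is a perfect cube, so E-series; the 5-jet and mu = 8 give E_8.

E_{8}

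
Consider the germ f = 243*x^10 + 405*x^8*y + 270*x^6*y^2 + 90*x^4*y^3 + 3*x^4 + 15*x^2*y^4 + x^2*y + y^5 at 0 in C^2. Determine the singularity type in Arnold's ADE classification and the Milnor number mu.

Type D_6, Milnor number mu = 6.

The Hessian of f at 0 is [[0, 0], [0, 0]] with rank 0, so corank 2. A Groebner basis of the Jacobian ideal J(f) in C{x,y} is {x^2/5 + y^4, x^3, x*y}; counting standard monomials gives mu = 6. Corank 2; j^3 = x^2*y has shape L^2 M (L != M), so D-series; mu = 6 gives D_6.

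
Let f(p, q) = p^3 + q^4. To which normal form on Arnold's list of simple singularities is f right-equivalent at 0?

E_{6}

The Hessian of f at 0 is [[0, 0], [0, 0]] with rank 0, so corank 2. A Groebner basis of the Jacobian ideal J(f) in C{p,q} is {q^3, p^2}; counting standard monomials gives mu = 6. Corank 2; j^3 = p^3 is a perfect cube, so E-series; the 4-jet and mu = 6 give E_6.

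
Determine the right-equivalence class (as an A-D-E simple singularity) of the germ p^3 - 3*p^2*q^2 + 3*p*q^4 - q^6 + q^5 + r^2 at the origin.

The Hessian of f at 0 is [[0, 0, 0], [0, 0, 0], [0, 0, 2]] with rank 1, so corank 2. A Groebner basis of the Jacobian ideal J(f) in C{p,q,r} is {q^4, p^3, -p^2/2 + p*q^2, r}; counting standard monomials gives mu = 8. Corank 2; j^3 = p^3 is a perfect cube, so E-series; the 5-jet and mu = 8 give E_8.

E_{8}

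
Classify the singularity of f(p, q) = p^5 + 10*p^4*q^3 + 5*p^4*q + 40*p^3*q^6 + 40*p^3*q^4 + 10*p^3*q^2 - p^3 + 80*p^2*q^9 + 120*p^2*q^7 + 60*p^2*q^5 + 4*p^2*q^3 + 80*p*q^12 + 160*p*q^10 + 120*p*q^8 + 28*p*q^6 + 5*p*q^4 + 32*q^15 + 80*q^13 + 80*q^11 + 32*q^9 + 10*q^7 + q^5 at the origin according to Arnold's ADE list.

E8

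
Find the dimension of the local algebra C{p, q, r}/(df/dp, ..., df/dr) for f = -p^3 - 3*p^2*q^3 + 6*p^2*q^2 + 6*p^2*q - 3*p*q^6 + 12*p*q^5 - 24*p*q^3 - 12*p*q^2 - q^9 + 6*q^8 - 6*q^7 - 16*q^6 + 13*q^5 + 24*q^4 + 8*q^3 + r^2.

8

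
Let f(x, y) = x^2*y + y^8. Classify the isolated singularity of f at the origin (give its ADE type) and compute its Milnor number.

Type D_9, Milnor number mu = 9.

The Hessian of f at 0 has rank 0. Corank 2; j^3 = x^2*y has shape L^2 M (L != M), so D-series; mu = 9 gives D_9.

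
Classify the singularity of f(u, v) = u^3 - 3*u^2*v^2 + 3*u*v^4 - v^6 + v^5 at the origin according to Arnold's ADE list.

E_{8}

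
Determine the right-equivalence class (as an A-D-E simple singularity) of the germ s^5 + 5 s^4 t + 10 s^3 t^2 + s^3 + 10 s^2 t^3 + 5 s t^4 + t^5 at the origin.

E_8

The Hessian of f at 0 has rank 0. Corank 2; j^3 = s^3 is a perfect cube, so E-series; the 5-jet and mu = 8 give E_8.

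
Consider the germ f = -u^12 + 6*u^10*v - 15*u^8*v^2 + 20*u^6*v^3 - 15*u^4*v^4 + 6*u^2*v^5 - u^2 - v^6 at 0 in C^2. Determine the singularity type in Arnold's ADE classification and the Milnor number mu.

The Hessian of f at 0 is [[-2, 0], [0, 0]] with rank 1, so corank 1. A Groebner basis of the Jacobian ideal J(f) in C{u,v} is {v^5, u}; counting standard monomials gives mu = 5. Corank 1: A-series; mu = 5 gives A_5.

Type A_{5}, Milnor number mu = 5.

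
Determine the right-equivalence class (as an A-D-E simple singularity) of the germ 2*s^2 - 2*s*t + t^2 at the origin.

A1

The Hessian of f at 0 has rank 2. Corank 0: nondegenerate Morse point, so A_1.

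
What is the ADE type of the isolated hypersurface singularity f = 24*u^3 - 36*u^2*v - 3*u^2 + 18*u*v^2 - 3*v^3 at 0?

A_{2}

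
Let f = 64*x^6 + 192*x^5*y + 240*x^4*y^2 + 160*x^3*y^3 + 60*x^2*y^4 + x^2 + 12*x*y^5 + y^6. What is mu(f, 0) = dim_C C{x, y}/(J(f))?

5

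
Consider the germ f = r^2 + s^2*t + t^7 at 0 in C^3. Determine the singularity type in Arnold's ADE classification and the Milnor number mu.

The Hessian of f at 0 has rank 1. Corank 2; j^3 = s^2*t has shape L^2 M (L != M), so D-series; mu = 8 gives D_8.

Type D_8, Milnor number mu = 8.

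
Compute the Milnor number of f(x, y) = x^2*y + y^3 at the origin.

4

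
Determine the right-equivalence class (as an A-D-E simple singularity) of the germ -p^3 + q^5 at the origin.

E_{8}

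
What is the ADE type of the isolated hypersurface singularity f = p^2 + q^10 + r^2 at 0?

The Hessian of f at 0 has rank 2. Corank 1: A-series; mu = 9 gives A_9.

A_9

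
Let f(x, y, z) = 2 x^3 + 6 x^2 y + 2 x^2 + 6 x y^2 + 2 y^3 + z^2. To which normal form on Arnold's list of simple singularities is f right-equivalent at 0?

A_2

The Hessian of f at 0 has rank 2. Corank 1: A-series; mu = 2 gives A_2.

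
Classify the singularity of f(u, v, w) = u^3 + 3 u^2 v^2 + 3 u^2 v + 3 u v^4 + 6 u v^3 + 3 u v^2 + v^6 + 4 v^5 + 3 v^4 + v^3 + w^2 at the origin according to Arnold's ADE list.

E_{8}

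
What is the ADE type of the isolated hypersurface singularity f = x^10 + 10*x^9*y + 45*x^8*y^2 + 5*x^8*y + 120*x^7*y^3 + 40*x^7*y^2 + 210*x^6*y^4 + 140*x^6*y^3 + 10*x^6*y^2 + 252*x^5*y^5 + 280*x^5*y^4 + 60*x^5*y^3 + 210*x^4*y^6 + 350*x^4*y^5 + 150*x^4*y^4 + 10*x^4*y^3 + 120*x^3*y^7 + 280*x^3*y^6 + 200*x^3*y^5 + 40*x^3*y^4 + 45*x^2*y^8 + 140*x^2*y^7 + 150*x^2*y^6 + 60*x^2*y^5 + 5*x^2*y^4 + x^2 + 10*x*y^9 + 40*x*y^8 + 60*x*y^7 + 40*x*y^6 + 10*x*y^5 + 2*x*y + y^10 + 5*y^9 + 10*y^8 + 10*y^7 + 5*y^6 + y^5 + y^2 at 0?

A_{4}

The Hessian of f at 0 has rank 1. Corank 1: A-series; mu = 4 gives A_4.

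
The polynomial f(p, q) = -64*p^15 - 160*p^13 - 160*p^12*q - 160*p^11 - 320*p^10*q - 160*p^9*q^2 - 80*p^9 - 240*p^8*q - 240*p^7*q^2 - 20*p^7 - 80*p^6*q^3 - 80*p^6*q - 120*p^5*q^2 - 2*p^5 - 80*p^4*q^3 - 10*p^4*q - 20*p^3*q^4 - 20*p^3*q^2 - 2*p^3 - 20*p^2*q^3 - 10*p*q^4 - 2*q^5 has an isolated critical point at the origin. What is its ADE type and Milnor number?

Type E8, Milnor number mu = 8.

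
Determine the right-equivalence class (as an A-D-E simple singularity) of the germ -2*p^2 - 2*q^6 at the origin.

A_{5}

The Hessian of f at 0 is [[-4, 0], [0, 0]] with rank 1, so corank 1. A Groebner basis of the Jacobian ideal J(f) in C{p,q} is {q^5, p}; counting standard monomials gives mu = 5. Corank 1: A-series; mu = 5 gives A_5.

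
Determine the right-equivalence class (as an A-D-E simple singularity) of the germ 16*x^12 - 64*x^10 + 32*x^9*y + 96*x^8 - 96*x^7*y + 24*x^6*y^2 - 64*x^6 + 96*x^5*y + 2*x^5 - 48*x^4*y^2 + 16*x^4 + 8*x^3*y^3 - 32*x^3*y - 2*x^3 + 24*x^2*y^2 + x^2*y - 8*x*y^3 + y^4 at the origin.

D_{5}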